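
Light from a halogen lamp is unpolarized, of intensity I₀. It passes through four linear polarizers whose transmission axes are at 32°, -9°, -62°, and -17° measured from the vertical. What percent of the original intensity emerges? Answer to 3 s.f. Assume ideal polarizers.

≈ 5.16%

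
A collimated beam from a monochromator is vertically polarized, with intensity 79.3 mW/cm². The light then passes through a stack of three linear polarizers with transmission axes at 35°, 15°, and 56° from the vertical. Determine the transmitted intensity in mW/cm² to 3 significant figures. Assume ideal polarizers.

I ≈ 26.8 mW/cm²

I₁ = 79.3 mW/cm² · cos²(35°) = 53.21 mW/cm².
I₂ = I₁ · cos²(20°) = 53.21 · 0.883 = 46.99 mW/cm².
I₃ = I₂ · cos²(41°) = 46.99 · 0.5696 = 26.76 mW/cm².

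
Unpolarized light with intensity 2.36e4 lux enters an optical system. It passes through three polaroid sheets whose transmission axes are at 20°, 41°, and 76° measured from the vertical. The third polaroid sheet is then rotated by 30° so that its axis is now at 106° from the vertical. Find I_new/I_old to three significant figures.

I_new/I_old ≈ 0.266

Before rotation:
Unpolarized light through the first polarizer → I₁ = ½ I₀, now polarized at 20°.
I₂ = I₁ cos²(41° − 20°) = 0.5 I₀ · cos²(21°) = 0.4358 I₀.
I₃ = I₂ cos²(76° − 41°) = 0.4358 I₀ · cos²(35°) = 0.2924 I₀.
After rotation:
Unpolarized light through the first polarizer → I₁ = ½ I₀, now polarized at 20°.
I₂ = I₁ cos²(41° − 20°) = 0.5 I₀ · cos²(21°) = 0.4358 I₀.
I₃ = I₂ cos²(106° − 41°) = 0.4358 I₀ · cos²(65°) = 0.07783 I₀.
Ratio = 0.07783 / 0.2924 = 0.2662.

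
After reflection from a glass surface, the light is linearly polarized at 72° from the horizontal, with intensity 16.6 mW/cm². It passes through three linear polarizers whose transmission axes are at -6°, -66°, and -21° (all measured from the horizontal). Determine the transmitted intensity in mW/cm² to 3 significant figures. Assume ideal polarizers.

I₁ = 16.6 mW/cm² · cos²(78°) = 0.7176 mW/cm².
I₂ = I₁ · cos²(60°) = 0.7176 · 0.25 = 0.1794 mW/cm².
I₃ = I₂ · cos²(45°) = 0.1794 · 0.5 = 0.0897 mW/cm².

I ≈ 0.0897 mW/cm²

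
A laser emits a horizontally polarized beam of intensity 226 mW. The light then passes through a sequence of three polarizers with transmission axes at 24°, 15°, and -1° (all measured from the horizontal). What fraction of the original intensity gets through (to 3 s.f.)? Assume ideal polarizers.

I/I₀ ≈ 0.752

I₁ = 226 mW · cos²(24°) = 188.6 mW.
I₂ = I₁ · cos²(9°) = 188.6 · 0.9755 = 184 mW.
I₃ = I₂ · cos²(16°) = 184 · 0.924 = 170 mW.
Transmitted fraction = 0.7523.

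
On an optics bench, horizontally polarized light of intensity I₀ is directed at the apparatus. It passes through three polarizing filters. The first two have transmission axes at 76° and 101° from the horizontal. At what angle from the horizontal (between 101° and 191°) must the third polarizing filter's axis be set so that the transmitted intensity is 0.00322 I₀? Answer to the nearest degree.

θ ≈ 176°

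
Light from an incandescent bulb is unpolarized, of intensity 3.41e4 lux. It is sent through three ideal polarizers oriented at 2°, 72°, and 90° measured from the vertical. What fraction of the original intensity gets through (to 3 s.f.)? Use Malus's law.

Unpolarized light through the first polarizer → I₁ = 3.41e4 lux/2 = 1.705e+04 lux, polarized at 2°.
I₂ = I₁ · cos²(70°) = 1.705e+04 · 0.117 = 1994 lux.
I₃ = I₂ · cos²(18°) = 1994 · 0.9045 = 1804 lux.
Transmitted fraction = 0.0529.

I/I₀ ≈ 0.0529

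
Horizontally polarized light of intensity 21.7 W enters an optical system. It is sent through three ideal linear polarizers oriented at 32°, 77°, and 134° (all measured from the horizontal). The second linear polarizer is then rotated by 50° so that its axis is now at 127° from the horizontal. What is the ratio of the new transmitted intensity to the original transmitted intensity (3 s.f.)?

I_new/I_old ≈ 0.0505

Before rotation:
I₁ = I₀ cos²(32° − 0°) = I₀ cos²(32°) = 0.7192 I₀.
I₂ = I₁ cos²(77° − 32°) = 0.7192 I₀ · cos²(45°) = 0.3596 I₀.
I₃ = I₂ cos²(134° − 77°) = 0.3596 I₀ · cos²(57°) = 0.1067 I₀.
After rotation:
I₁ = I₀ cos²(32° − 0°) = I₀ cos²(32°) = 0.7192 I₀.
Angle between axes 1 and 2: 85°. I₂ = 0.7192 I₀ · cos²(85°) = 0.005463 I₀.
I₃ = I₂ cos²(134° − 127°) = 0.005463 I₀ · cos²(7°) = 0.005382 I₀.
Ratio = 0.005382 / 0.1067 = 0.05046.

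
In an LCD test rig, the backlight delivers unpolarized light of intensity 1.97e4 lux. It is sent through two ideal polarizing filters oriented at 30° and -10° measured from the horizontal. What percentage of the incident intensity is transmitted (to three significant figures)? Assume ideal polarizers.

≈ 29.3%

Unpolarized light through the first polarizer → I₁ = 1.97e4 lux/2 = 9850 lux, polarized at 30°.
I₂ = I₁ · cos²(40°) = 9850 · 0.5868 = 5780 lux.
That is 29.34% of the incident intensity.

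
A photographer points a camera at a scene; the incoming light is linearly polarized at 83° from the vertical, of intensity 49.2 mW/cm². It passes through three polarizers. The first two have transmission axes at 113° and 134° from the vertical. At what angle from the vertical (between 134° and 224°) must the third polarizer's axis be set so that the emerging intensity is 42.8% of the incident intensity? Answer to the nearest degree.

θ ≈ 170°

By Malus's law, I₁ = I₀ cos²(113° − 83°) = I₀ cos²(30°) = 0.75 I₀.
I₂ = I₁ cos²(134° − 113°) = 0.75 I₀ · cos²(21°) = 0.6537 I₀.
Need I₃/I₀ = 0.428, so cos²(θ − 134°) = 0.428 / 0.6537 = 0.6548.
θ − 134° = arccos(√0.6548) = 36.0°, giving θ ≈ 134 + 36.0 = 170.0°.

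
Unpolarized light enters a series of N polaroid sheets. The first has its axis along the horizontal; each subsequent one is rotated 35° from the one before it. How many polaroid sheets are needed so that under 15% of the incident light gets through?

N = 5

First polarizer halves the unpolarized light: factor 1/2.
Each further stage multiplies by cos²(35°) = 0.671.
After N polarizers: T = 0.5·0.671^(N−1). Require T < 0.15 ⇒ N−1 > ln(0.15/0.5)/ln(0.671) = 3.02, so N−1 ≥ 4 and N = 5.
Check: N=5 gives T = 0.1014 < 0.15; N=4 gives T = 0.1511.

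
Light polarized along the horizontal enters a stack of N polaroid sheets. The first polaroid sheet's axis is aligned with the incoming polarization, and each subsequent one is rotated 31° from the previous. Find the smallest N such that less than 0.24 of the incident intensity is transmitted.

First polarizer is aligned with the polarization: full transmission.
Each further stage multiplies by cos²(31°) = 0.7347.
After N polarizers: T = 0.7347^(N−1). Require T < 0.24 ⇒ N−1 > ln(0.24)/ln(0.7347) = 4.63, so N−1 ≥ 5 and N = 6.
Check: N=6 gives T = 0.2141 < 0.24; N=5 gives T = 0.2914.

N = 6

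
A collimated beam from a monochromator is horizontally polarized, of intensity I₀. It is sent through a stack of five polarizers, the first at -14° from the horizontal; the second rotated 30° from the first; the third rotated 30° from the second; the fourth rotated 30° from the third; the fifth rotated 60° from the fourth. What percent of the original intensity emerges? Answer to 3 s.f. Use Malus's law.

By Malus's law, I₁ = I₀ cos²(-14° − 0°) = I₀ cos²(14°) = 0.9415 I₀.
I₂ = I₁ cos²(30°) = 0.9415 · 0.75 I₀ = 0.7061 I₀.
I₃ = I₂ cos²(30°) = 0.7061 · 0.75 I₀ = 0.5296 I₀.
I₄ = I₃ cos²(30°) = 0.5296 · 0.75 I₀ = 0.3972 I₀.
I₅ = I₄ cos²(60°) = 0.3972 · 0.25 I₀ = 0.0993 I₀.
That is 9.93% of the incident intensity.

≈ 9.93%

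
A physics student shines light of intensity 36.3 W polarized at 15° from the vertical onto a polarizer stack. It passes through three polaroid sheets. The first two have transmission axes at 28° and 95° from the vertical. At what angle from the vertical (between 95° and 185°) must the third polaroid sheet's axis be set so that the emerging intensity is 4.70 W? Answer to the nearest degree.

I₁ = I₀ cos²(28° − 15°) = I₀ cos²(13°) = 0.9494 I₀.
I₂ = I₁ cos²(95° − 28°) = 0.9494 I₀ · cos²(67°) = 0.1449 I₀.
Target fraction: 4.70 / 36.3 W = 0.1295 of I₀.
Need I₃/I₀ = 0.1295, so cos²(θ − 95°) = 0.1295 / 0.1449 = 0.8933.
θ − 95° = arccos(√0.8933) = 19.1°, giving θ ≈ 95 + 19.1 = 114.1°.

θ ≈ 114°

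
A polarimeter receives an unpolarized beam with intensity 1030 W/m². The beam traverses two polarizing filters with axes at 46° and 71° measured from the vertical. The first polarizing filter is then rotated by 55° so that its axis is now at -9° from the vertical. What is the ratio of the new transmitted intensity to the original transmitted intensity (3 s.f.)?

Before rotation:
Unpolarized light through the first polarizer → I₁ = ½ I₀, now polarized at 46°.
I₂ = I₁ cos²(71° − 46°) = 0.5 I₀ · cos²(25°) = 0.4107 I₀.
After rotation:
Unpolarized light through the first polarizer → I₁ = ½ I₀, now polarized at -9°.
I₂ = I₁ cos²(71° + 9°) = 0.5 I₀ · cos²(80°) = 0.01508 I₀.
Ratio = 0.01508 / 0.4107 = 0.03671.

I_new/I_old ≈ 0.0367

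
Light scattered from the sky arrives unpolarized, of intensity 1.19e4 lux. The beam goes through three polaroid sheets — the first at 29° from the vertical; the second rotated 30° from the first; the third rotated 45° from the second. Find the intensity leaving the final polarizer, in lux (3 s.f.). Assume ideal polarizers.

Unpolarized light through the first polarizer → I₁ = 1.19e4 lux/2 = 5950 lux, polarized at 29°.
I₂ = I₁ · cos²(30°) = 5950 · 0.75 = 4463 lux.
I₃ = I₂ · cos²(45°) = 4463 · 0.5 = 2231 lux.

I ≈ 2230 lux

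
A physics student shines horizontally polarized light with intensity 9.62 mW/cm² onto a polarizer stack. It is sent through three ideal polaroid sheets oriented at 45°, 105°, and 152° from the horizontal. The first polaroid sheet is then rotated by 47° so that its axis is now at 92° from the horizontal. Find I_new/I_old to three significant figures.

I_new/I_old ≈ 0.00925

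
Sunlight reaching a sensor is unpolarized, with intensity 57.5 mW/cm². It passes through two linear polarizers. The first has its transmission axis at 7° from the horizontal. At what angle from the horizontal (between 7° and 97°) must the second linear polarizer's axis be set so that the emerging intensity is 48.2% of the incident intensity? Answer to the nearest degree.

θ ≈ 18°

Unpolarized light through the first polarizer → I₁ = ½ I₀, now polarized at 7°.
Need I₂/I₀ = 0.482, so cos²(θ − 7°) = 0.482 / 0.5 = 0.964.
θ − 7° = arccos(√0.964) = 10.9°, giving θ ≈ 7 + 10.9 = 17.9°.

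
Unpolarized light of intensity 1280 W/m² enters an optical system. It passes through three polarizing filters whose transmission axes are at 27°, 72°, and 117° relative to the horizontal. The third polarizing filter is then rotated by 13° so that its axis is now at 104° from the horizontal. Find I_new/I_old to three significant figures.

I_new/I_old ≈ 1.44

Before rotation:
Unpolarized light through the first polarizer → I₁ = ½ I₀, now polarized at 27°.
I₂ = I₁ cos²(72° − 27°) = 0.5 I₀ · cos²(45°) = 0.25 I₀.
I₃ = I₂ cos²(117° − 72°) = 0.25 I₀ · cos²(45°) = 0.125 I₀.
After rotation:
Unpolarized light through the first polarizer → I₁ = ½ I₀, now polarized at 27°.
I₂ = I₁ cos²(72° − 27°) = 0.5 I₀ · cos²(45°) = 0.25 I₀.
I₃ = I₂ cos²(104° − 72°) = 0.25 I₀ · cos²(32°) = 0.1798 I₀.
Ratio = 0.1798 / 0.125 = 1.438.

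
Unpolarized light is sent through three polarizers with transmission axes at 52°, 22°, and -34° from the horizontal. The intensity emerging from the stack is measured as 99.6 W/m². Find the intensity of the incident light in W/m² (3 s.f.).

I₀ ≈ 849 W/m²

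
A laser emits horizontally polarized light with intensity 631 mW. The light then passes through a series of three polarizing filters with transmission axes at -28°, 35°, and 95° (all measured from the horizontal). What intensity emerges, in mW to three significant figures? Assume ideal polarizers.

I ≈ 25.3 mW

By Malus's law, I₁ = 631 mW · cos²(28°) = 491.9 mW.
I₂ = I₁ · cos²(63°) = 491.9 · 0.2061 = 101.4 mW.
I₃ = I₂ · cos²(60°) = 101.4 · 0.25 = 25.35 mW.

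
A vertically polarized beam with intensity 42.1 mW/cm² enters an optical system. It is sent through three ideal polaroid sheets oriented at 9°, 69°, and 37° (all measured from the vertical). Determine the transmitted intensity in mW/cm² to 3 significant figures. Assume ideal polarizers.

I₁ = 42.1 mW/cm² · cos²(9°) = 41.07 mW/cm².
I₂ = I₁ · cos²(60°) = 41.07 · 0.25 = 10.27 mW/cm².
I₃ = I₂ · cos²(32°) = 10.27 · 0.7192 = 7.384 mW/cm².

I ≈ 7.38 mW/cm²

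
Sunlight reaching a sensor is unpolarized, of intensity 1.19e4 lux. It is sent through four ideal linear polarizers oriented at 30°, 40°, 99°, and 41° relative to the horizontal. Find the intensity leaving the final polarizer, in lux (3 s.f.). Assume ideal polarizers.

Unpolarized light through the first polarizer → I₁ = 1.19e4 lux/2 = 5950 lux, polarized at 30°.
I₂ = I₁ · cos²(10°) = 5950 · 0.9698 = 5771 lux.
I₃ = I₂ · cos²(59°) = 5771 · 0.2653 = 1531 lux.
I₄ = I₃ · cos²(58°) = 1531 · 0.2808 = 429.9 lux.

I ≈ 430 lux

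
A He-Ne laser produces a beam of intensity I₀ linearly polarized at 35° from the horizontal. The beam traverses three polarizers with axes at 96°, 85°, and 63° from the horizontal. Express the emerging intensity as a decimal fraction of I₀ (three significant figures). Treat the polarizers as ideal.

I₁ = I₀ cos²(96° − 35°) = I₀ cos²(61°) = 0.235 I₀.
I₂ = I₁ cos²(85° − 96°) = 0.235 I₀ · cos²(11°) = 0.2265 I₀.
I₃ = I₂ cos²(63° − 85°) = 0.2265 I₀ · cos²(22°) = 0.1947 I₀.
Transmitted fraction = 0.1947.

≈ 0.195 I₀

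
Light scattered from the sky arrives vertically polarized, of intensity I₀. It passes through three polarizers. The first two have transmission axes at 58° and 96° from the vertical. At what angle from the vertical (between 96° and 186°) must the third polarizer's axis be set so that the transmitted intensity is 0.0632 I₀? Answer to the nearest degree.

By Malus's law, I₁ = I₀ cos²(58° − 0°) = I₀ cos²(58°) = 0.2808 I₀.
I₂ = I₁ cos²(96° − 58°) = 0.2808 I₀ · cos²(38°) = 0.1744 I₀.
Need I₃/I₀ = 0.0632, so cos²(θ − 96°) = 0.0632 / 0.1744 = 0.3624.
θ − 96° = arccos(√0.3624) = 53.0°, giving θ ≈ 96 + 53.0 = 149.0°.

θ ≈ 149°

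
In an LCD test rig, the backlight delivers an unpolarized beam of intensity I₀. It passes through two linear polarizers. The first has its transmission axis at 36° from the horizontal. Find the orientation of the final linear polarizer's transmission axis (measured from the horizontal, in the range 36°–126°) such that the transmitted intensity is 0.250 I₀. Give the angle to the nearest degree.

θ ≈ 81°

Unpolarized light through the first polarizer → I₁ = ½ I₀, now polarized at 36°.
Need I₂/I₀ = 0.25, so cos²(θ − 36°) = 0.25 / 0.5 = 0.5.
θ − 36° = arccos(√0.5) = 45.0°, giving θ ≈ 36 + 45.0 = 81.0°.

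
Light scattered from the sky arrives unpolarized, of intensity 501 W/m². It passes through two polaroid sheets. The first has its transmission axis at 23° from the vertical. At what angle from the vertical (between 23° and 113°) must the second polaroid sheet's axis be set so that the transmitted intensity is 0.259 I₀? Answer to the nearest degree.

θ ≈ 67°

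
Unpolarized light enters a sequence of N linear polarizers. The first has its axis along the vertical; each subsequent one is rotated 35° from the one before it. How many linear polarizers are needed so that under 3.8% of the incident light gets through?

N = 8

First polarizer halves the unpolarized light: factor 1/2.
Each further stage multiplies by cos²(35°) = 0.671.
After N polarizers: T = 0.5·0.671^(N−1). Require T < 0.038 ⇒ N−1 > ln(0.038/0.5)/ln(0.671) = 6.46, so N−1 ≥ 7 and N = 8.
Check: N=8 gives T = 0.03062 < 0.038; N=7 gives T = 0.04564.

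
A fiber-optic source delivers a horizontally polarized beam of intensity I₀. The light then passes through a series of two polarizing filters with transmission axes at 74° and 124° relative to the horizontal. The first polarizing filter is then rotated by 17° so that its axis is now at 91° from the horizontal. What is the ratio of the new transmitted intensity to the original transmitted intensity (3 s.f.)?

I_new/I_old ≈ 0.00682

Before rotation:
I₁ = I₀ cos²(74° − 0°) = I₀ cos²(74°) = 0.07598 I₀.
I₂ = I₁ cos²(124° − 74°) = 0.07598 I₀ · cos²(50°) = 0.03139 I₀.
After rotation:
I₁ = I₀ cos²(91° − 0°) = I₀ cos²(89°) = 0.0003046 I₀.
I₂ = I₁ cos²(124° − 91°) = 0.0003046 I₀ · cos²(33°) = 0.0002142 I₀.
Ratio = 0.0002142 / 0.03139 = 0.006825.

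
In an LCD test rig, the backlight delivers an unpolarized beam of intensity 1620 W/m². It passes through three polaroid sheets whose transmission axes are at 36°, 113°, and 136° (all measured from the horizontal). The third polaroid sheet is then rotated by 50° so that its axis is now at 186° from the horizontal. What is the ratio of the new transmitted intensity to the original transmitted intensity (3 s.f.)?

Before rotation:
Unpolarized light through the first polarizer → I₁ = ½ I₀, now polarized at 36°.
I₂ = I₁ cos²(113° − 36°) = 0.5 I₀ · cos²(77°) = 0.0253 I₀.
I₃ = I₂ cos²(136° − 113°) = 0.0253 I₀ · cos²(23°) = 0.02144 I₀.
After rotation:
Unpolarized light through the first polarizer → I₁ = ½ I₀, now polarized at 36°.
I₂ = I₁ cos²(113° − 36°) = 0.5 I₀ · cos²(77°) = 0.0253 I₀.
I₃ = I₂ cos²(186° − 113°) = 0.0253 I₀ · cos²(73°) = 0.002163 I₀.
Ratio = 0.002163 / 0.02144 = 0.1009.

I_new/I_old ≈ 0.101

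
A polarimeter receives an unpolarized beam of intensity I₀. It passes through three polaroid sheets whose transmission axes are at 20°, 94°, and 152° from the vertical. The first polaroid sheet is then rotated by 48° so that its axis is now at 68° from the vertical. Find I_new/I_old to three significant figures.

Before rotation:
Unpolarized light through the first polarizer → I₁ = ½ I₀, now polarized at 20°.
I₂ = I₁ cos²(94° − 20°) = 0.5 I₀ · cos²(74°) = 0.03799 I₀.
I₃ = I₂ cos²(152° − 94°) = 0.03799 I₀ · cos²(58°) = 0.01067 I₀.
After rotation:
Unpolarized light through the first polarizer → I₁ = ½ I₀, now polarized at 68°.
I₂ = I₁ cos²(94° − 68°) = 0.5 I₀ · cos²(26°) = 0.4039 I₀.
I₃ = I₂ cos²(152° − 94°) = 0.4039 I₀ · cos²(58°) = 0.1134 I₀.
Ratio = 0.1134 / 0.01067 = 10.63.

I_new/I_old ≈ 10.6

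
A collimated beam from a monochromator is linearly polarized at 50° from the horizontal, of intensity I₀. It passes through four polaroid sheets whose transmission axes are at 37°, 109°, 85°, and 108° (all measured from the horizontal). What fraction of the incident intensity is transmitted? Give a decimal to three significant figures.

I₁ = I₀ cos²(37° − 50°) = I₀ cos²(13°) = 0.9494 I₀.
I₂ = I₁ cos²(109° − 37°) = 0.9494 I₀ · cos²(72°) = 0.09066 I₀.
I₃ = I₂ cos²(85° − 109°) = 0.09066 I₀ · cos²(24°) = 0.07566 I₀.
I₄ = I₃ cos²(108° − 85°) = 0.07566 I₀ · cos²(23°) = 0.06411 I₀.
Transmitted fraction = 0.06411.

≈ 0.0641 I₀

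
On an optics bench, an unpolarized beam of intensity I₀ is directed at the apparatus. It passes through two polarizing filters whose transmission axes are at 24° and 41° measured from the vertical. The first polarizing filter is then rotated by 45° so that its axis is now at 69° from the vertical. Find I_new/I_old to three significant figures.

Before rotation:
Unpolarized light through the first polarizer → I₁ = ½ I₀, now polarized at 24°.
I₂ = I₁ cos²(41° − 24°) = 0.5 I₀ · cos²(17°) = 0.4573 I₀.
After rotation:
Unpolarized light through the first polarizer → I₁ = ½ I₀, now polarized at 69°.
I₂ = I₁ cos²(41° − 69°) = 0.5 I₀ · cos²(28°) = 0.3898 I₀.
Ratio = 0.3898 / 0.4573 = 0.8525.

I_new/I_old ≈ 0.852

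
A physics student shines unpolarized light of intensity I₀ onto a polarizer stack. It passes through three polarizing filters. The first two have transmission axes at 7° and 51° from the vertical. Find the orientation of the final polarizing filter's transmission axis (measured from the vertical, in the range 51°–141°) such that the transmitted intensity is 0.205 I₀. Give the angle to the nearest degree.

θ ≈ 78°

Unpolarized light through the first polarizer → I₁ = ½ I₀, now polarized at 7°.
I₂ = I₁ cos²(51° − 7°) = 0.5 I₀ · cos²(44°) = 0.2587 I₀.
Need I₃/I₀ = 0.205, so cos²(θ − 51°) = 0.205 / 0.2587 = 0.7923.
θ − 51° = arccos(√0.7923) = 27.1°, giving θ ≈ 51 + 27.1 = 78.1°.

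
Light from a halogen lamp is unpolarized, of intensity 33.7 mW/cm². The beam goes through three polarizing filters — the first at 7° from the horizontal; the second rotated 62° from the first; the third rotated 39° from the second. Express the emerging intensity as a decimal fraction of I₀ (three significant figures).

Unpolarized light through the first polarizer → I₁ = 33.7 mW/cm²/2 = 16.85 mW/cm², polarized at 7°.
I₂ = I₁ · cos²(62°) = 16.85 · 0.2204 = 3.714 mW/cm².
I₃ = I₂ · cos²(39°) = 3.714 · 0.604 = 2.243 mW/cm².
Transmitted fraction = 0.06656.

I/I₀ ≈ 0.0666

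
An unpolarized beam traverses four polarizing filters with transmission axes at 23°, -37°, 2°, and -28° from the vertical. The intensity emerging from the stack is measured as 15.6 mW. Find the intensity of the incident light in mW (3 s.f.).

I₀ ≈ 276 mW

Unpolarized light through the first polarizer → I₁ = ½ I₀, now polarized at 23°.
I₂ = I₁ cos²(-37° − 23°) = 0.5 I₀ · cos²(60°) = 0.125 I₀.
I₃ = I₂ cos²(2° + 37°) = 0.125 I₀ · cos²(39°) = 0.07549 I₀.
I₄ = I₃ cos²(-28° − 2°) = 0.07549 I₀ · cos²(30°) = 0.05662 I₀.
So 15.6 mW = 0.05662 I₀, giving I₀ = 15.6/0.05662 = 275.5 mW.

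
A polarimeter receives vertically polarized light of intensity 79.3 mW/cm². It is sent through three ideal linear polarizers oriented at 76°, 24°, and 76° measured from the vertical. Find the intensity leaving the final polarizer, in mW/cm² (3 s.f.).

I₁ = 79.3 mW/cm² · cos²(76°) = 4.641 mW/cm².
I₂ = I₁ · cos²(52°) = 4.641 · 0.379 = 1.759 mW/cm².
I₃ = I₂ · cos²(52°) = 1.759 · 0.379 = 0.6668 mW/cm².

I ≈ 0.667 mW/cm²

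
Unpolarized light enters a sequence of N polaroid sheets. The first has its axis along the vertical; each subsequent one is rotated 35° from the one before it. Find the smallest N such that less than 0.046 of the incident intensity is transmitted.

N = 7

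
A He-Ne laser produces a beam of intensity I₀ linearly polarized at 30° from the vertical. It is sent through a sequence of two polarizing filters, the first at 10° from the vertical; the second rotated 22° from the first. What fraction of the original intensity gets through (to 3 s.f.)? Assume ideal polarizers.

≈ 0.759 I₀

I₁ = I₀ cos²(10° − 30°) = I₀ cos²(20°) = 0.883 I₀.
I₂ = I₁ cos²(22°) = 0.883 · 0.8597 I₀ = 0.7591 I₀.
Transmitted fraction = 0.7591.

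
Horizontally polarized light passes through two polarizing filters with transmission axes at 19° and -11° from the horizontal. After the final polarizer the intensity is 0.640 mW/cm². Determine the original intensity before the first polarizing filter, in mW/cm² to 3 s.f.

I₀ ≈ 0.955 mW/cm²

By Malus's law, I₁ = I₀ cos²(19° − 0°) = I₀ cos²(19°) = 0.894 I₀.
I₂ = I₁ cos²(-11° − 19°) = 0.894 I₀ · cos²(30°) = 0.6705 I₀.
So 0.640 mW/cm² = 0.6705 I₀, giving I₀ = 0.640/0.6705 = 0.9545 mW/cm².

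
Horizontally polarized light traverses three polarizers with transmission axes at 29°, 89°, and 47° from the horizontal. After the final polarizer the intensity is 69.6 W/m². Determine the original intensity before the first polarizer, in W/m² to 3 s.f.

I₀ ≈ 659 W/m²

I₁ = I₀ cos²(29° − 0°) = I₀ cos²(29°) = 0.765 I₀.
I₂ = I₁ cos²(89° − 29°) = 0.765 I₀ · cos²(60°) = 0.1912 I₀.
I₃ = I₂ cos²(47° − 89°) = 0.1912 I₀ · cos²(42°) = 0.1056 I₀.
So 69.6 W/m² = 0.1056 I₀, giving I₀ = 69.6/0.1056 = 659 W/m².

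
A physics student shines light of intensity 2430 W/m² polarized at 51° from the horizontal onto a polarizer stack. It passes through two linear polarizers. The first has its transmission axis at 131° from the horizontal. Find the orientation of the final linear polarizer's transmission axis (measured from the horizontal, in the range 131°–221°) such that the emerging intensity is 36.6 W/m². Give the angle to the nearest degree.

I₁ = I₀ cos²(131° − 51°) = I₀ cos²(80°) = 0.03015 I₀.
Target fraction: 36.6 / 2430 W/m² = 0.01506 of I₀.
Need I₂/I₀ = 0.01506, so cos²(θ − 131°) = 0.01506 / 0.03015 = 0.4995.
θ − 131° = arccos(√0.4995) = 45.0°, giving θ ≈ 131 + 45.0 = 176.0°.

θ ≈ 176°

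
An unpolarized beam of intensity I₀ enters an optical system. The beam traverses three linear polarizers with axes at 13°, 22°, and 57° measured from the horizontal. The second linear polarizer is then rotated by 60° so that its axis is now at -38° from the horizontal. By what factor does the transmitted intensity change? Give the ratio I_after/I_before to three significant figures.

I_new/I_old ≈ 0.00460

Before rotation:
Unpolarized light through the first polarizer → I₁ = ½ I₀, now polarized at 13°.
I₂ = I₁ cos²(22° − 13°) = 0.5 I₀ · cos²(9°) = 0.4878 I₀.
I₃ = I₂ cos²(57° − 22°) = 0.4878 I₀ · cos²(35°) = 0.3273 I₀.
After rotation:
Unpolarized light through the first polarizer → I₁ = ½ I₀, now polarized at 13°.
I₂ = I₁ cos²(-38° − 13°) = 0.5 I₀ · cos²(51°) = 0.198 I₀.
Angle between axes 2 and 3: 85°. I₃ = 0.198 I₀ · cos²(85°) = 0.001504 I₀.
Ratio = 0.001504 / 0.3273 = 0.004596.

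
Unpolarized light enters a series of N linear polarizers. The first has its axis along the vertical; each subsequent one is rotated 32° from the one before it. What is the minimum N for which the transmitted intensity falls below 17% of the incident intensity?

N = 5

First polarizer halves the unpolarized light: factor 1/2.
Each further stage multiplies by cos²(32°) = 0.7192.
After N polarizers: T = 0.5·0.7192^(N−1). Require T < 0.17 ⇒ N−1 > ln(0.17/0.5)/ln(0.7192) = 3.27, so N−1 ≥ 4 and N = 5.
Check: N=5 gives T = 0.1338 < 0.17; N=4 gives T = 0.186.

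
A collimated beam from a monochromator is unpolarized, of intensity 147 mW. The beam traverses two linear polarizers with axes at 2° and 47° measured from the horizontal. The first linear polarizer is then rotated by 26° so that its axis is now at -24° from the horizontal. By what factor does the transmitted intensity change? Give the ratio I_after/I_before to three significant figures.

Before rotation:
Unpolarized light through the first polarizer → I₁ = ½ I₀, now polarized at 2°.
I₂ = I₁ cos²(47° − 2°) = 0.5 I₀ · cos²(45°) = 0.25 I₀.
After rotation:
Unpolarized light through the first polarizer → I₁ = ½ I₀, now polarized at -24°.
I₂ = I₁ cos²(47° + 24°) = 0.5 I₀ · cos²(71°) = 0.053 I₀.
Ratio = 0.053 / 0.25 = 0.212.

I_new/I_old ≈ 0.212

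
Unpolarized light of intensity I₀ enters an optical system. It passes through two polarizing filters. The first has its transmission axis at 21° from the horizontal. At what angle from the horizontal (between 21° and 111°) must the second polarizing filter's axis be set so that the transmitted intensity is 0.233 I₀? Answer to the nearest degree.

θ ≈ 68°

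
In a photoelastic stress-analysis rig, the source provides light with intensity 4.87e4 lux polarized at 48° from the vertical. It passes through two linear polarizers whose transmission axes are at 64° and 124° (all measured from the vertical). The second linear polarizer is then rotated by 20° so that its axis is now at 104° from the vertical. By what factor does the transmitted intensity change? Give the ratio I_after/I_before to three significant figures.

I_new/I_old ≈ 2.35

Before rotation:
By Malus's law, I₁ = I₀ cos²(64° − 48°) = I₀ cos²(16°) = 0.924 I₀.
I₂ = I₁ cos²(124° − 64°) = 0.924 I₀ · cos²(60°) = 0.231 I₀.
After rotation:
I₁ = I₀ cos²(64° − 48°) = I₀ cos²(16°) = 0.924 I₀.
I₂ = I₁ cos²(104° − 64°) = 0.924 I₀ · cos²(40°) = 0.5422 I₀.
Ratio = 0.5422 / 0.231 = 2.347.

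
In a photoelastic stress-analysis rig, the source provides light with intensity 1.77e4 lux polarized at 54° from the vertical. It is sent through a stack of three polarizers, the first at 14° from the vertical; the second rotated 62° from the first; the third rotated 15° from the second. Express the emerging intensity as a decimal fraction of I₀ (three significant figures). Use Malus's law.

By Malus's law, I₁ = 1.77e4 lux · cos²(40°) = 1.039e+04 lux.
I₂ = I₁ · cos²(62°) = 1.039e+04 · 0.2204 = 2289 lux.
I₃ = I₂ · cos²(15°) = 2289 · 0.933 = 2136 lux.
Transmitted fraction = 0.1207.

I/I₀ ≈ 0.121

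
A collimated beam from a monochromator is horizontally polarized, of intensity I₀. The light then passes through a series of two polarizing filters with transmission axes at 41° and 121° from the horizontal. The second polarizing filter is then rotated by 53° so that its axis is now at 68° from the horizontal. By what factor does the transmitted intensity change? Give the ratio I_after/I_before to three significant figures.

I_new/I_old ≈ 26.3

Before rotation:
I₁ = I₀ cos²(41° − 0°) = I₀ cos²(41°) = 0.5696 I₀.
I₂ = I₁ cos²(121° − 41°) = 0.5696 I₀ · cos²(80°) = 0.01718 I₀.
After rotation:
I₁ = I₀ cos²(41° − 0°) = I₀ cos²(41°) = 0.5696 I₀.
I₂ = I₁ cos²(68° − 41°) = 0.5696 I₀ · cos²(27°) = 0.4522 I₀.
Ratio = 0.4522 / 0.01718 = 26.33.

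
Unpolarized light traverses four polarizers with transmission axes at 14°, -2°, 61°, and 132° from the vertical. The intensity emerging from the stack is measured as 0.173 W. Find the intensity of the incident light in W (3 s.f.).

Unpolarized light through the first polarizer → I₁ = ½ I₀, now polarized at 14°.
I₂ = I₁ cos²(-2° − 14°) = 0.5 I₀ · cos²(16°) = 0.462 I₀.
I₃ = I₂ cos²(61° + 2°) = 0.462 I₀ · cos²(63°) = 0.09522 I₀.
I₄ = I₃ cos²(132° − 61°) = 0.09522 I₀ · cos²(71°) = 0.01009 I₀.
So 0.173 W = 0.01009 I₀, giving I₀ = 0.173/0.01009 = 17.14 W.

I₀ ≈ 17.1 W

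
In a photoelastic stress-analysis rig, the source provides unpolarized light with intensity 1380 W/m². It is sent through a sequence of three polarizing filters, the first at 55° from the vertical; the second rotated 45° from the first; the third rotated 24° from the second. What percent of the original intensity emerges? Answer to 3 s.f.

≈ 20.9%

Unpolarized light through the first polarizer → I₁ = 1380 W/m²/2 = 690 W/m², polarized at 55°.
I₂ = I₁ · cos²(45°) = 690 · 0.5 = 345 W/m².
I₃ = I₂ · cos²(24°) = 345 · 0.8346 = 287.9 W/m².
That is 20.86% of the incident intensity.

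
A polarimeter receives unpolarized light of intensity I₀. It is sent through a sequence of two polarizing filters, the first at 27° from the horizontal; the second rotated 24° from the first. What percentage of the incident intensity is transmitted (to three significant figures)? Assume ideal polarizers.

Unpolarized light through the first polarizer → I₁ = ½ I₀, now polarized at 27°.
I₂ = I₁ cos²(24°) = 0.5 · 0.8346 I₀ = 0.4173 I₀.
That is 41.73% of the incident intensity.

≈ 41.7%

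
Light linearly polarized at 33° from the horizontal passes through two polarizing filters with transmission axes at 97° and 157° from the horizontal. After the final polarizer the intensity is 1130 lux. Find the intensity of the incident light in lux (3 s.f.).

I₁ = I₀ cos²(97° − 33°) = I₀ cos²(64°) = 0.1922 I₀.
I₂ = I₁ cos²(157° − 97°) = 0.1922 I₀ · cos²(60°) = 0.04804 I₀.
So 1130 lux = 0.04804 I₀, giving I₀ = 1130/0.04804 = 2.352e+04 lux.

I₀ ≈ 2.35e4 lux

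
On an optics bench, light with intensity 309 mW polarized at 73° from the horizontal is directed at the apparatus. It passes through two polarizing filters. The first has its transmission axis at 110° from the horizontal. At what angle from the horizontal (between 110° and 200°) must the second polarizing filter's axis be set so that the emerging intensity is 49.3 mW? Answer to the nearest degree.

I₁ = I₀ cos²(110° − 73°) = I₀ cos²(37°) = 0.6378 I₀.
Target fraction: 49.3 / 309 mW = 0.1595 of I₀.
Need I₂/I₀ = 0.1595, so cos²(θ − 110°) = 0.1595 / 0.6378 = 0.2501.
θ − 110° = arccos(√0.2501) = 60.0°, giving θ ≈ 110 + 60.0 = 170.0°.

θ ≈ 170°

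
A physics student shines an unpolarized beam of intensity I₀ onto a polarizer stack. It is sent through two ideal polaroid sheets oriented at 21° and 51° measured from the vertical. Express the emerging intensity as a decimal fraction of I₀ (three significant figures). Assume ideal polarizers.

Unpolarized light through the first polarizer → I₁ = ½ I₀, now polarized at 21°.
I₂ = I₁ cos²(51° − 21°) = 0.5 I₀ · cos²(30°) = 0.375 I₀.
Transmitted fraction = 0.375.

≈ 0.375 I₀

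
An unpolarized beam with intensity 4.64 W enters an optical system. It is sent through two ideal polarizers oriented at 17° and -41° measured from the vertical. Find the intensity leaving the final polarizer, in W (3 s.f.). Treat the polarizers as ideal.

I ≈ 0.651 W

Unpolarized light through the first polarizer → I₁ = 4.64 W/2 = 2.32 W, polarized at 17°.
I₂ = I₁ · cos²(58°) = 2.32 · 0.2808 = 0.6515 W.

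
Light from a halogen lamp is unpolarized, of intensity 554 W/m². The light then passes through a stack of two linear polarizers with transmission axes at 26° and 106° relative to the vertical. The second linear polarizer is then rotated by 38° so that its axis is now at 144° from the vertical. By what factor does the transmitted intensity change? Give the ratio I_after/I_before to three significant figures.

Before rotation:
Unpolarized light through the first polarizer → I₁ = ½ I₀, now polarized at 26°.
I₂ = I₁ cos²(106° − 26°) = 0.5 I₀ · cos²(80°) = 0.01508 I₀.
After rotation:
Unpolarized light through the first polarizer → I₁ = ½ I₀, now polarized at 26°.
Angle between axes 1 and 2: 62°. I₂ = 0.5 I₀ · cos²(62°) = 0.1102 I₀.
Ratio = 0.1102 / 0.01508 = 7.309.

I_new/I_old ≈ 7.31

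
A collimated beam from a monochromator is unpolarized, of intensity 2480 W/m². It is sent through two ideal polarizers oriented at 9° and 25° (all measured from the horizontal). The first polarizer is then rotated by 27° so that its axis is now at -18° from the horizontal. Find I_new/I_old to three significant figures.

I_new/I_old ≈ 0.579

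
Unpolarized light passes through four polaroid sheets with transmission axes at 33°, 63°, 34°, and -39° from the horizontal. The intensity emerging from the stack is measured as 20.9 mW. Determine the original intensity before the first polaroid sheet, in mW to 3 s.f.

I₀ ≈ 852 mW

Unpolarized light through the first polarizer → I₁ = ½ I₀, now polarized at 33°.
I₂ = I₁ cos²(63° − 33°) = 0.5 I₀ · cos²(30°) = 0.375 I₀.
I₃ = I₂ cos²(34° − 63°) = 0.375 I₀ · cos²(29°) = 0.2869 I₀.
I₄ = I₃ cos²(-39° − 34°) = 0.2869 I₀ · cos²(73°) = 0.02452 I₀.
So 20.9 mW = 0.02452 I₀, giving I₀ = 20.9/0.02452 = 852.3 mW.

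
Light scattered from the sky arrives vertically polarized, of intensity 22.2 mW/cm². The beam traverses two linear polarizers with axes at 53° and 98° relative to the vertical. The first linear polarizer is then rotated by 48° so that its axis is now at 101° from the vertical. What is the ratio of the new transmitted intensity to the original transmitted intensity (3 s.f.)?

I_new/I_old ≈ 0.200

Before rotation:
I₁ = I₀ cos²(53° − 0°) = I₀ cos²(53°) = 0.3622 I₀.
I₂ = I₁ cos²(98° − 53°) = 0.3622 I₀ · cos²(45°) = 0.1811 I₀.
After rotation:
I₁ = I₀ cos²(101° − 0°) = I₀ cos²(79°) = 0.03641 I₀.
I₂ = I₁ cos²(98° − 101°) = 0.03641 I₀ · cos²(3°) = 0.03631 I₀.
Ratio = 0.03631 / 0.1811 = 0.2005.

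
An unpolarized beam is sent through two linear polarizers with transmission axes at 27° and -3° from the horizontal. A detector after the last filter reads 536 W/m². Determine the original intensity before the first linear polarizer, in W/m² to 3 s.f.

I₀ ≈ 1430 W/m²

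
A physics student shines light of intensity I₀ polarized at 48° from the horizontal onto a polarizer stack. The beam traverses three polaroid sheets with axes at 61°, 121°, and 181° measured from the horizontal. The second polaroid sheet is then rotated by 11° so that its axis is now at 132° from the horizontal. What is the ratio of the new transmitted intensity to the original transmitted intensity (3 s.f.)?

I_new/I_old ≈ 0.730

Before rotation:
By Malus's law, I₁ = I₀ cos²(61° − 48°) = I₀ cos²(13°) = 0.9494 I₀.
I₂ = I₁ cos²(121° − 61°) = 0.9494 I₀ · cos²(60°) = 0.2373 I₀.
I₃ = I₂ cos²(181° − 121°) = 0.2373 I₀ · cos²(60°) = 0.05934 I₀.
After rotation:
I₁ = I₀ cos²(61° − 48°) = I₀ cos²(13°) = 0.9494 I₀.
I₂ = I₁ cos²(132° − 61°) = 0.9494 I₀ · cos²(71°) = 0.1006 I₀.
I₃ = I₂ cos²(181° − 132°) = 0.1006 I₀ · cos²(49°) = 0.04331 I₀.
Ratio = 0.04331 / 0.05934 = 0.7299.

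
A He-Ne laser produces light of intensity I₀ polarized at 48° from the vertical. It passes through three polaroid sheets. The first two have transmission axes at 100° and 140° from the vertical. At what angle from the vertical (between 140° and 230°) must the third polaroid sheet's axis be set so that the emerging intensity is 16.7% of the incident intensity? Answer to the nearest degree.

θ ≈ 170°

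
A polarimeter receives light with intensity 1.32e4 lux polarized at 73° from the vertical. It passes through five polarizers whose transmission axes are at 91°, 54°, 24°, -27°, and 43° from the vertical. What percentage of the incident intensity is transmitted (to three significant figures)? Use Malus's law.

By Malus's law, I₁ = 1.32e4 lux · cos²(18°) = 1.194e+04 lux.
I₂ = I₁ · cos²(37°) = 1.194e+04 · 0.6378 = 7615 lux.
I₃ = I₂ · cos²(30°) = 7615 · 0.75 = 5711 lux.
I₄ = I₃ · cos²(51°) = 5711 · 0.396 = 2262 lux.
I₅ = I₄ · cos²(70°) = 2262 · 0.117 = 264.6 lux.
That is 2.005% of the incident intensity.

≈ 2.00%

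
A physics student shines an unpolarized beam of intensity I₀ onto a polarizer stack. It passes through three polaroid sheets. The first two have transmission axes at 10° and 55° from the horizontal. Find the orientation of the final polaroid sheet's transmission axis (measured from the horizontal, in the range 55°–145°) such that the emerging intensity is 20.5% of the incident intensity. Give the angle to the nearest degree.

θ ≈ 80°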